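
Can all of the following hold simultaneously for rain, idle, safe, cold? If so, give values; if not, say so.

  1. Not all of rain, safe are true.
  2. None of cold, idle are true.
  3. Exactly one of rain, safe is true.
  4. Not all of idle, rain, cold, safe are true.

rain = True; idle = False; safe = False; cold = False

  (1) {rain, safe}: 1/2 true — not all ✓
  (2) {cold, idle}: 0 true — none ✓
  (3) {rain, safe}: 1 true — exactly one ✓
  (4) {idle, rain, cold, safe}: 1/4 true — not all ✓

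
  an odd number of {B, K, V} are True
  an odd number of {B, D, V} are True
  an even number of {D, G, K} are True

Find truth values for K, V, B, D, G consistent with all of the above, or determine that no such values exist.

K = True, V = False, B = False, D = True, G = False

{B, K, V}: 1 true → odd ✓
{B, D, V}: 1 true → odd ✓
{D, G, K}: 2 true → even ✓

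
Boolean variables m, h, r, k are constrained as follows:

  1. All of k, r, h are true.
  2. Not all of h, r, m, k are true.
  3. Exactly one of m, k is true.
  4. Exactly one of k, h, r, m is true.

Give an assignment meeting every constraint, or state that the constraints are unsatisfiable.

No satisfying assignment exists.

Case h = True:
  (1) forces k = True.
  Constraint (4) is violated (k=T, h=T) — contradiction.
Case h = False:
  Constraint (1) is violated (h=F) — contradiction.
Both cases fail — unsatisfiable.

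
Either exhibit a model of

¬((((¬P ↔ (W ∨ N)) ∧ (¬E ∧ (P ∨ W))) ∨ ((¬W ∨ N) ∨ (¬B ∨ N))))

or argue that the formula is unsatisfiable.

N = False, W = True, P = True, B = True, E = False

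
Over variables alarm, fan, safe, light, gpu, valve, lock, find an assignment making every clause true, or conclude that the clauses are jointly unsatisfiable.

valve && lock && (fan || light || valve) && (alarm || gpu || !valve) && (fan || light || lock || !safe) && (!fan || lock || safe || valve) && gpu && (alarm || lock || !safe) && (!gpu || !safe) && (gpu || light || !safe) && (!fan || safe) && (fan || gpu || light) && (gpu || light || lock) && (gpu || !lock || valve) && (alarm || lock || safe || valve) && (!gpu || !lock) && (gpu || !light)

Unsatisfiable — no assignment works.

Case gpu = True:
  (valve) forces valve = True.
  (lock) forces lock = True.
  Clause (!gpu || !lock) is falsified — contradiction.
Case gpu = False:
  Clause (gpu) is falsified — contradiction.
Both cases fail, so the formula is unsatisfiable.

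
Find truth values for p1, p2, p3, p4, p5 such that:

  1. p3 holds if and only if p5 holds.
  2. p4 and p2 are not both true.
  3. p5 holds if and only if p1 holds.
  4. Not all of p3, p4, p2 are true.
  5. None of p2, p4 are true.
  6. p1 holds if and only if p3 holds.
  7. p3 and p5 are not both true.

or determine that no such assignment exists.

p1=F; p2=F; p3=F; p4=F; p5=F

  (1) p3=F, p5=F — same ✓
  (2) p4=F, p2=F — not both ✓
  (3) p5=F, p1=F — same ✓
  (4) {p3, p4, p2}: 0/3 true — not all ✓
  (5) {p2, p4}: 0 true — none ✓
  (6) p1=F, p3=F — same ✓
  (7) p3=F, p5=F — not both ✓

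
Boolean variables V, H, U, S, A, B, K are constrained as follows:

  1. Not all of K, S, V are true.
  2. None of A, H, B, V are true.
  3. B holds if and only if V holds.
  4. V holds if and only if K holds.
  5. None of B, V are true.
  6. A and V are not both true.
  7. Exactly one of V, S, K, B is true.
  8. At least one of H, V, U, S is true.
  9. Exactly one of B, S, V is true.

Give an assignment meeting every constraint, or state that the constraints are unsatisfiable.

V = False; H = False; U = False; S = True; A = False; B = False; K = False

  (1) {K, S, V}: 1/3 true — not all ✓
  (2) {A, H, B, V}: 0 true — none ✓
  (3) B=F, V=F — same ✓
  (4) V=F, K=F — same ✓
  (5) {B, V}: 0 true — none ✓
  (6) A=F, V=F — not both ✓
  (7) {V, S, K, B}: 1 true — exactly one ✓
  (8) {H, V, U, S}: 1 true — at least one ✓
  (9) {B, S, V}: 1 true — exactly one ✓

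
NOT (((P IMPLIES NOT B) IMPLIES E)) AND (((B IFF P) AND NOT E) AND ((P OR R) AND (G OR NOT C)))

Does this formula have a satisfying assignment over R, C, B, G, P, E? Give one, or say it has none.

R: True; C: False; B: False; G: True; P: False; E: False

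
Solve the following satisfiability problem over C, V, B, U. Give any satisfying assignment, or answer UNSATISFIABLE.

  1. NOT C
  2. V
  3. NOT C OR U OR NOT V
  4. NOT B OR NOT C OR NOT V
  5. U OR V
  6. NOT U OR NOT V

C: False; V: True; B: True; U: False

Unit clause (NOT C) forces C = False.
Unit clause (V) forces V = True.
In (NOT U OR NOT V) only NOT U is left, so U = False.
Set B = True.
Check each clause:
  (NOT C): NOT C holds.
  (V): V holds.
  (NOT C OR U OR NOT V): NOT C holds.
  (NOT B OR NOT C OR NOT V): NOT C holds.
  (U OR V): V holds.
  (NOT U OR NOT V): NOT U holds.
All clauses satisfied.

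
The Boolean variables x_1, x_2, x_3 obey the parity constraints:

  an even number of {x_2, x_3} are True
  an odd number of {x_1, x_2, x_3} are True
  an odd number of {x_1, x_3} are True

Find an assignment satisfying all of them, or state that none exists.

x_1=T, x_2=F, x_3=F

{x_2, x_3}: 0 true → even ✓
{x_1, x_2, x_3}: 1 true → odd ✓
{x_1, x_3}: 1 true → odd ✓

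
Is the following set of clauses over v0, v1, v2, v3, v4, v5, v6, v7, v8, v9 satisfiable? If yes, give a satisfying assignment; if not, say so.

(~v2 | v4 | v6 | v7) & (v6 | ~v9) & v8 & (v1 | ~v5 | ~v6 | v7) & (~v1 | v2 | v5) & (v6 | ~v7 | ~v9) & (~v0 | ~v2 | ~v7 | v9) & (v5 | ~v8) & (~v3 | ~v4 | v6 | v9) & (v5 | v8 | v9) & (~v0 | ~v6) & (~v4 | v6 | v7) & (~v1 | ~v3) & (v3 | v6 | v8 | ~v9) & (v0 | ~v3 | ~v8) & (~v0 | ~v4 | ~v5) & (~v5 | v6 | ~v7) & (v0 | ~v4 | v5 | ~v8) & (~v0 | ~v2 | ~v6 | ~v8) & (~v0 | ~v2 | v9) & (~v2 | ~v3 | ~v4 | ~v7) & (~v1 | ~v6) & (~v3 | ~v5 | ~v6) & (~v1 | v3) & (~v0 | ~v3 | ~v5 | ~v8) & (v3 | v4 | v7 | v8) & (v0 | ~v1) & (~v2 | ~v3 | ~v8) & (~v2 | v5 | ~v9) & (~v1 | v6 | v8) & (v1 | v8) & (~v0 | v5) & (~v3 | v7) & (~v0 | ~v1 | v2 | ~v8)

v0: True; v1: False; v2: False; v3: False; v4: False; v5: True; v6: False; v7: False; v8: True; v9: False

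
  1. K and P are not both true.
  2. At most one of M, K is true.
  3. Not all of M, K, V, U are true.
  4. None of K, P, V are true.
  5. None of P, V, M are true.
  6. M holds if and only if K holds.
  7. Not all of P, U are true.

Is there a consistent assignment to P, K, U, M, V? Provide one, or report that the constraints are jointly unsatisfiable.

P = False; K = False; U = True; M = False; V = False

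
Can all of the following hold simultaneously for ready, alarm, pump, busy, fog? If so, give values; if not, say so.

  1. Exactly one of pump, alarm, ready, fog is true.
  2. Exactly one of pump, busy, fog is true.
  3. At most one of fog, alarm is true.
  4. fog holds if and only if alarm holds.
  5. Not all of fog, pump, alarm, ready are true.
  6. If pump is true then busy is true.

ready=T; alarm=F; pump=F; busy=T; fog=F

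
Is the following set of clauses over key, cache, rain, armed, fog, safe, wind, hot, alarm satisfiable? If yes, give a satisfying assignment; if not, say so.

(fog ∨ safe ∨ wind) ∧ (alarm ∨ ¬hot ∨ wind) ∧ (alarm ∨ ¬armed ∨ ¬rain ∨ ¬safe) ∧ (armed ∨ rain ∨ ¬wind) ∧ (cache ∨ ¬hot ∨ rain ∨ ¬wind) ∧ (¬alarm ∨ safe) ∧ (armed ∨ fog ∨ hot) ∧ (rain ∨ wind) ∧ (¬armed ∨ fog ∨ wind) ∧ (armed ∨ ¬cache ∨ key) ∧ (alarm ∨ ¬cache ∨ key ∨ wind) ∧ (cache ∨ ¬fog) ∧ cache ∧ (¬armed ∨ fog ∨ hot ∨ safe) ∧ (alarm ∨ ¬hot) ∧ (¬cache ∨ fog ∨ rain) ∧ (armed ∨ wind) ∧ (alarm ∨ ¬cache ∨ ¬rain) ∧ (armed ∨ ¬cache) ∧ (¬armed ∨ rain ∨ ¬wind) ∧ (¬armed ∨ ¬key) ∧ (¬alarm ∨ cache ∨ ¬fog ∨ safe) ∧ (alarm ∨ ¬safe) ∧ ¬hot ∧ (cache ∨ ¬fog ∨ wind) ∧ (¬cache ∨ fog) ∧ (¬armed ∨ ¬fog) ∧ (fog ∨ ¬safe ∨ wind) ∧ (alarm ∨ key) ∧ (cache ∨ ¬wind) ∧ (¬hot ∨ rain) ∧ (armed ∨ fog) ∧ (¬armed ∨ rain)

Case fog = True:
  (cache ∨ ¬fog) forces cache = True.
  (armed ∨ ¬cache) forces armed = True.
  Clause (¬armed ∨ ¬fog) is falsified — contradiction.
Case fog = False:
  (cache) forces cache = True.
  Clause (¬cache ∨ fog) is falsified — contradiction.
Both cases fail, so the formula is unsatisfiable.

No satisfying assignment exists.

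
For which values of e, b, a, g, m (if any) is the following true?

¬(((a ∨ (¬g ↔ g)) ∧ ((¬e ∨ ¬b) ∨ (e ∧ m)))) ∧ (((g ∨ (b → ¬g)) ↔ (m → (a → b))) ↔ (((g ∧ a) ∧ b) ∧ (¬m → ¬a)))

Unsatisfiable — no assignment works.

Case b = True: the formula simplifies to ¬(((a ∨ (¬g ↔ g)) ∧ (¬e ∨ (e ∧ m)))) ∧ ((g ∨ ¬g) ↔ ((g ∧ a) ∧ (¬m → ¬a))).
  g = True: simplifies to ¬((a ∧ (¬e ∨ (e ∧ m)))) ∧ (a ∧ (¬m → ¬a)).
    a = True: simplifies to ¬((¬e ∨ (e ∧ m))) ∧ m.
      e = True: simplifies to ¬m ∧ m.
        m = True: the conjunct ¬m is False.
        m = False: the conjunct m is False.
      e = False: the conjunct ¬((¬e ∨ (e ∧ m))) becomes ¬((True ∨ False)) = False.
    a = False: the conjunct a is False.
  g = False: the conjunct (g ∨ ¬g) ↔ ((g ∧ a) ∧ (¬m → ¬a)) becomes (False ∨ True) ↔ (False ∧ (¬m → ¬a)) = False.
Case b = False: the formula simplifies to ¬((a ∨ (¬g ↔ g))) ∧ ¬((m → ¬a)).
  a = True: the conjunct ¬((a ∨ (¬g ↔ g))) becomes ¬((True ∨ (¬g ↔ g))) = False.
  a = False: the conjunct ¬((m → ¬a)) becomes ¬((m → True)) = False.
Both cases fail — unsatisfiable.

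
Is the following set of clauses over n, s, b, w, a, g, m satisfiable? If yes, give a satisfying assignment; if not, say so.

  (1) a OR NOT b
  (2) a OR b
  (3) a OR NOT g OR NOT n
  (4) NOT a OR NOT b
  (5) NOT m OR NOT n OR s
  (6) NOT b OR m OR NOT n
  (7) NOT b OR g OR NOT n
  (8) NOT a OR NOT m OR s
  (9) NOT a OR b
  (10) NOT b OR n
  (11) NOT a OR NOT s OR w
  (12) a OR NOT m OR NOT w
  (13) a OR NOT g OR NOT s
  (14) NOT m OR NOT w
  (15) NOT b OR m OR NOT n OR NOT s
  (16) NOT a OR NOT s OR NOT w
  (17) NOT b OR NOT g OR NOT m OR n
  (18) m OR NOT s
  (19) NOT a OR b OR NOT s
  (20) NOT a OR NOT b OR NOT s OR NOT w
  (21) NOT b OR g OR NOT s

Unsatisfiable — no assignment works.

Case b = True:
  (a OR NOT b) forces a = True.
  Clause (NOT a OR NOT b) is falsified — contradiction.
Case b = False:
  (a OR b) forces a = True.
  Clause (NOT a OR b) is falsified — contradiction.
Both cases fail, so the formula is unsatisfiable.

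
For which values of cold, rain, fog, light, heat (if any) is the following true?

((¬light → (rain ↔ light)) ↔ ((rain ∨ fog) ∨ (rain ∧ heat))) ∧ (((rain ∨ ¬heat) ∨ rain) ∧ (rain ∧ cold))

cold=T, rain=T, fog=F, light=T, heat=F

  (¬light → (rain ↔ light)) ↔ ((rain ∨ fog) ∨ (rain ∧ heat)) = True
    ¬light → (rain ↔ light) = True
      ¬light = False
      rain ↔ light = True
    (rain ∨ fog) ∨ (rain ∧ heat) = True
      rain ∨ fog = True
      rain ∧ heat = False
  ((rain ∨ ¬heat) ∨ rain) ∧ (rain ∧ cold) = True
    (rain ∨ ¬heat) ∨ rain = True
      rain ∨ ¬heat = True
        ¬heat = True
    rain ∧ cold = True
Both conjuncts True, so the formula holds.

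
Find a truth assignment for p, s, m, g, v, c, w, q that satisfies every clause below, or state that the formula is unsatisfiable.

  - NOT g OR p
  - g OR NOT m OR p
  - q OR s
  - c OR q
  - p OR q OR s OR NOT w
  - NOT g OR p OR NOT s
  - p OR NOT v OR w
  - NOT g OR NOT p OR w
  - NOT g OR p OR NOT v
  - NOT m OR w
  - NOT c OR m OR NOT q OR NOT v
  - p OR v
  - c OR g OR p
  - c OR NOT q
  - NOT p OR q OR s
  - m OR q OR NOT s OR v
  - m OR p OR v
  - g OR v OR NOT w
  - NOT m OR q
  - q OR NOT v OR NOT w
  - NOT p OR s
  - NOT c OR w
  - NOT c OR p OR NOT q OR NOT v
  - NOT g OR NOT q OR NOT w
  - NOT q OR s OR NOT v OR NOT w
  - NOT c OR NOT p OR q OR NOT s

Set p = True.
  then (NOT p OR s) forces s = True.
Set m = True.
  then (NOT m OR w) forces w = True.
  then (NOT m OR q) forces q = True.
  then (NOT g OR NOT q OR NOT w) forces g = False.
  then (c OR NOT q) forces c = True.
  then (g OR v OR NOT w) forces v = True.
All clauses satisfied.

p=T; s=T; m=T; g=F; v=T; c=T; w=T; q=T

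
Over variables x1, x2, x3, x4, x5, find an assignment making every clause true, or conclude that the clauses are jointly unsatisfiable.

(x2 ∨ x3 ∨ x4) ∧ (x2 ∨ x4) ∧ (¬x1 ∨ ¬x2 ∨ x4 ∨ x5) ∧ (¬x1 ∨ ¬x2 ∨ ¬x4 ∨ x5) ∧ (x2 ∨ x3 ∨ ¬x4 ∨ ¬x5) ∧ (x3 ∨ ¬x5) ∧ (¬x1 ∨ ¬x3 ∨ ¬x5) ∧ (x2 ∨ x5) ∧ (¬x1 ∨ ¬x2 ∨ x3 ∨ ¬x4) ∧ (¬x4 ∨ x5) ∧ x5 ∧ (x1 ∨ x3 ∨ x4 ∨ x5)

x1: False, x2: True, x3: True, x4: False, x5: True

Unit clause (x5) forces x5 = True.
In (x3 ∨ ¬x5) only x3 is left, so x3 = True.
In (¬x1 ∨ ¬x3 ∨ ¬x5) only ¬x1 is left, so x1 = False.
Set x2 = True.
Set x4 = False.
All clauses satisfied.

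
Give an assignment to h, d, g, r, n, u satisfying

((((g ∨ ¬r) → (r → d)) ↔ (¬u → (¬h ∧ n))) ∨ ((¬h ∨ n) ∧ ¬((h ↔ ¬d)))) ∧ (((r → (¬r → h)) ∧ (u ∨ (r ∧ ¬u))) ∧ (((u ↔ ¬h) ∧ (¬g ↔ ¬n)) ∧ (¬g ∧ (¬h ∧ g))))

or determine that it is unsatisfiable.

UNSATISFIABLE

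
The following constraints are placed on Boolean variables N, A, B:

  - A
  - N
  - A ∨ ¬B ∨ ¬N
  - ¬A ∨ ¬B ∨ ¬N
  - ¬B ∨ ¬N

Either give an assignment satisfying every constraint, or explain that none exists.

Unit clause (A) forces A = True.
Unit clause (N) forces N = True.
In (¬A ∨ ¬B ∨ ¬N) only ¬B is left, so B = False.
Check each clause:
  (A): A holds.
  (N): N holds.
  (A ∨ ¬B ∨ ¬N): A holds.
  (¬A ∨ ¬B ∨ ¬N): ¬B holds.
  (¬B ∨ ¬N): ¬B holds.
All clauses satisfied.

N: True, A: True, B: False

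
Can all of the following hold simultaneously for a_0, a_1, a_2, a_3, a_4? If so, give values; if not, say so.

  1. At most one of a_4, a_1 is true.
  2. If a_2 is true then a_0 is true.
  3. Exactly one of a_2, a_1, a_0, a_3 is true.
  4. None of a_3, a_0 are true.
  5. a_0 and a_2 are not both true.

a_0: False, a_1: True, a_2: False, a_3: False, a_4: False

  (1) {a_4, a_1}: 1 true — at most one ✓
  (2) a_2=F ⇒ a_0: vacuous ✓
  (3) {a_2, a_1, a_0, a_3}: 1 true — exactly one ✓
  (4) {a_3, a_0}: 0 true — none ✓
  (5) a_0=F, a_2=F — not both ✓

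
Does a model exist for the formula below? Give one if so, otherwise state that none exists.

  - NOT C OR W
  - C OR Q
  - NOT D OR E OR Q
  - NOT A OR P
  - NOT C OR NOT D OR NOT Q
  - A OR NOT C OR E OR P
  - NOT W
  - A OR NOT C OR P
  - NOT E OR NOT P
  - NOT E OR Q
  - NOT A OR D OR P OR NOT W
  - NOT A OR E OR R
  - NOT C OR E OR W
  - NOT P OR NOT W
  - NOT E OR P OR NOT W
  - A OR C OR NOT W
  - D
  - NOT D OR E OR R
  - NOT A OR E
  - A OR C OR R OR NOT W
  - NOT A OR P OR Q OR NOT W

Q = True; D = True; E = True; A = False; W = False; P = False; R = True; C = False

Unit clause (NOT W) forces W = False.
Unit clause (D) forces D = True.
In (NOT C OR W) only NOT C is left, so C = False.
In (C OR Q) only Q is left, so Q = True.
Set E = True.
  then (NOT E OR NOT P) forces P = False.
  then (NOT A OR P) forces A = False.
Set R = True.
All clauses satisfied.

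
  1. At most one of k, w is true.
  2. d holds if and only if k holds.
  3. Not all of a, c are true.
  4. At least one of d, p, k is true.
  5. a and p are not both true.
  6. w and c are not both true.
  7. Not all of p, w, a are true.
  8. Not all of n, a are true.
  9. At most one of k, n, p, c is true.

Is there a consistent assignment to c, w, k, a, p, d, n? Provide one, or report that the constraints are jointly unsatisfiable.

c=F; w=F; k=T; a=F; p=F; d=T; n=F

  (1) {k, w}: 1 true — at most one ✓
  (2) d=T, k=T — same ✓
  (3) {a, c}: 0/2 true — not all ✓
  (4) {d, p, k}: 2 true — at least one ✓
  (5) a=F, p=F — not both ✓
  (6) w=F, c=F — not both ✓
  (7) {p, w, a}: 0/3 true — not all ✓
  (8) {n, a}: 0/2 true — not all ✓
  (9) {k, n, p, c}: 1 true — at most one ✓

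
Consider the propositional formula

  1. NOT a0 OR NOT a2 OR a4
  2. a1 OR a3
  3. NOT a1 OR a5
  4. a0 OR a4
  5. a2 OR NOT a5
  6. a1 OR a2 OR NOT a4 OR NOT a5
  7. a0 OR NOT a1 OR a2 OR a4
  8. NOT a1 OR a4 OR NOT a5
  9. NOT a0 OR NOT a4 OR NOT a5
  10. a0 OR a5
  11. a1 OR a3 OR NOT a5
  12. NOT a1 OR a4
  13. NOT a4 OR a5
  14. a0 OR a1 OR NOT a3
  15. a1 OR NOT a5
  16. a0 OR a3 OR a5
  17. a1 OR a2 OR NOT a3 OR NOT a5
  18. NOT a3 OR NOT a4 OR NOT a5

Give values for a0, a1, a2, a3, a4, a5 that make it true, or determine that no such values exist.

Set a0 = True.
Try a1 = True:
  (NOT a1 OR a5) forces a5 = True.
  (a2 OR NOT a5) forces a2 = True.
  (NOT a0 OR NOT a2 OR a4) forces a4 = True.
  clause (NOT a0 OR NOT a4 OR NOT a5) is falsified — backtrack.
So a1 = False.
  then (a1 OR a3) forces a3 = True.
  then (a1 OR NOT a5) forces a5 = False.
  then (NOT a4 OR a5) forces a4 = False.
  then (NOT a0 OR NOT a2 OR a4) forces a2 = False.
All clauses satisfied.

a0 = True, a1 = False, a2 = False, a3 = True, a4 = False, a5 = False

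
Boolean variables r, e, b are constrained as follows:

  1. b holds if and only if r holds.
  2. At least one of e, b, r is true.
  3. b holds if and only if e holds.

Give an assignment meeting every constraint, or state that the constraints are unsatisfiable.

r = True, e = True, b = True

  (1) b=T, r=T — same ✓
  (2) {e, b, r}: 3 true — at least one ✓
  (3) b=T, e=T — same ✓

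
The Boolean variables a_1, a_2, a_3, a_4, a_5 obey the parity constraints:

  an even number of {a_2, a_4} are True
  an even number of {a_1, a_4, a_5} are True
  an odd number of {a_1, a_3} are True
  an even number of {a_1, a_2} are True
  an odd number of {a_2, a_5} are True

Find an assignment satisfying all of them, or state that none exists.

a_1 = True, a_2 = True, a_3 = False, a_4 = True, a_5 = False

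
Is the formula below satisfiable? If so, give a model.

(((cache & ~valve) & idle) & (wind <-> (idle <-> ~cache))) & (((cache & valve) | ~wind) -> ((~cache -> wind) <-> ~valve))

cache = True, wind = False, valve = False, idle = True

  ((cache & ~valve) & idle) & (wind <-> (idle <-> ~cache)) = True
    (cache & ~valve) & idle = True
      cache & ~valve = True
        ~valve = True
    wind <-> (idle <-> ~cache) = True
      idle <-> ~cache = False
        ~cache = False
  ((cache & valve) | ~wind) -> ((~cache -> wind) <-> ~valve) = True
    (cache & valve) | ~wind = True
      cache & valve = False
      ~wind = True
    (~cache -> wind) <-> ~valve = True
      ~cache -> wind = True
        ~cache = False
      ~valve = True
Both conjuncts True, so the formula holds.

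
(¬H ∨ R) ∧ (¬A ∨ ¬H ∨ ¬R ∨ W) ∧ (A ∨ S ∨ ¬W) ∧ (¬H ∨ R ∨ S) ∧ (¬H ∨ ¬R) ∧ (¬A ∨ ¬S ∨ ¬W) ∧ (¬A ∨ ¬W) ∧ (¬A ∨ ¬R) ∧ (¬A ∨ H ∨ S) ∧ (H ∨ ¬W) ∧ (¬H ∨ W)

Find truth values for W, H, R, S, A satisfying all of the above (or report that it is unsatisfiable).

Try W = True:
  (¬A ∨ ¬W) forces A = False.
  (A ∨ S ∨ ¬W) forces S = True.
  (H ∨ ¬W) forces H = True.
  (¬H ∨ R) forces R = True.
  clause (¬H ∨ ¬R) is falsified — backtrack.
So W = False.
  then (¬H ∨ W) forces H = False.
Set R = False.
Set S = True.
Set A = False.
All clauses satisfied.

W = False; H = False; R = False; S = True; A = False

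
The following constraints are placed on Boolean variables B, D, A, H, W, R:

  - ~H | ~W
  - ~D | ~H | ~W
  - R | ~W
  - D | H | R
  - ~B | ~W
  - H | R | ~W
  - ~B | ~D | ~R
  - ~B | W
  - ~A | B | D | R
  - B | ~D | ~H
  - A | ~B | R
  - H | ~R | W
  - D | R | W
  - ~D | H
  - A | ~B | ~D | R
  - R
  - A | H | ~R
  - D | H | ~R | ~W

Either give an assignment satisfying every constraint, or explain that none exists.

Unit clause (R) forces R = True.
Set B = False.
Try D = True:
  (B | ~D | ~H) forces H = False.
  clause (~D | H) is falsified — backtrack.
So D = False.
Set A = False.
  then (A | H | ~R) forces H = True.
  then (~H | ~W) forces W = False.
All clauses satisfied.

B: False; D: False; A: False; H: True; W: False; R: True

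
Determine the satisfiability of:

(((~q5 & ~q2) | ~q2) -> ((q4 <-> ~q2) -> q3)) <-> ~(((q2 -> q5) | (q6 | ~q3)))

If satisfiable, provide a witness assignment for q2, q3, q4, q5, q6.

q2 = False, q3 = False, q4 = True, q5 = True, q6 = True

  (((~q5 & ~q2) | ~q2) -> ((q4 <-> ~q2) -> q3)) <-> ~(((q2 -> q5) | (q6 | ~q3))) = True
    ((~q5 & ~q2) | ~q2) -> ((q4 <-> ~q2) -> q3) = False
      (~q5 & ~q2) | ~q2 = True
        ~q5 & ~q2 = False
          ~q5 = False
          ~q2 = True
        ~q2 = True
      (q4 <-> ~q2) -> q3 = False
        q4 <-> ~q2 = True
          ~q2 = True
    ~(((q2 -> q5) | (q6 | ~q3))) = False
      (q2 -> q5) | (q6 | ~q3) = True
        q2 -> q5 = True
        q6 | ~q3 = True
          ~q3 = True
The formula evaluates to True.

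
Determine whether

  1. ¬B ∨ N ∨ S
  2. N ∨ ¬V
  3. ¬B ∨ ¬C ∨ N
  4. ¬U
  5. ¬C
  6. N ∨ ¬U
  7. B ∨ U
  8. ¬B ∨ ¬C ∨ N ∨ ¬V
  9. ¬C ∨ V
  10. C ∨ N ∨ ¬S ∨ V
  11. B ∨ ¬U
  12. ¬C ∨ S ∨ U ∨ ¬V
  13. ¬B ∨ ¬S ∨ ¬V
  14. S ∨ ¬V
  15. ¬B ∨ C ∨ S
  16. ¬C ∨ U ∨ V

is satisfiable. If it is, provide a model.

V: False; N: True; S: True; U: False; B: True; C: False

Unit clause (¬U) forces U = False.
Unit clause (¬C) forces C = False.
In (B ∨ U) only B is left, so B = True.
In (¬B ∨ C ∨ S) only S is left, so S = True.
In (¬B ∨ ¬S ∨ ¬V) only ¬V is left, so V = False.
In (C ∨ N ∨ ¬S ∨ V) only N is left, so N = True.
All clauses satisfied.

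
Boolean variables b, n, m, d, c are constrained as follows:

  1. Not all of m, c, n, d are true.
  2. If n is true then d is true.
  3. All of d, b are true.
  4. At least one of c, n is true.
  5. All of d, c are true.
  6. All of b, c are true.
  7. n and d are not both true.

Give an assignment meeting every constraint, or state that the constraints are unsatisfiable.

b=T; n=F; m=T; d=T; c=T

  (1) {m, c, n, d}: 3/4 true — not all ✓
  (2) n=F ⇒ d: vacuous ✓
  (3) {d, b}: all 2 true ✓
  (4) {c, n}: 1 true — at least one ✓
  (5) {d, c}: all 2 true ✓
  (6) {b, c}: all 2 true ✓
  (7) n=F, d=T — not both ✓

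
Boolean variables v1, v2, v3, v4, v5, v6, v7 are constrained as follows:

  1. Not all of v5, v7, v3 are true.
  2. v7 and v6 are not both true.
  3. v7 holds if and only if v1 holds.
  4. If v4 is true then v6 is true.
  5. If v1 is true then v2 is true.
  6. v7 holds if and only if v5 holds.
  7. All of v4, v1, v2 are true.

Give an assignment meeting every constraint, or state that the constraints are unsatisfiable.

Case v1 = True:
  (3) with v1=T forces v7 = True.
  (2) with v7=T forces v6 = False.
  (4) with v6=F forces v4 = False.
  Constraint (7) is violated (v4=F) — contradiction.
Case v1 = False:
  Constraint (7) is violated (v1=F) — contradiction.
Both cases fail — unsatisfiable.

Unsatisfiable — no assignment works.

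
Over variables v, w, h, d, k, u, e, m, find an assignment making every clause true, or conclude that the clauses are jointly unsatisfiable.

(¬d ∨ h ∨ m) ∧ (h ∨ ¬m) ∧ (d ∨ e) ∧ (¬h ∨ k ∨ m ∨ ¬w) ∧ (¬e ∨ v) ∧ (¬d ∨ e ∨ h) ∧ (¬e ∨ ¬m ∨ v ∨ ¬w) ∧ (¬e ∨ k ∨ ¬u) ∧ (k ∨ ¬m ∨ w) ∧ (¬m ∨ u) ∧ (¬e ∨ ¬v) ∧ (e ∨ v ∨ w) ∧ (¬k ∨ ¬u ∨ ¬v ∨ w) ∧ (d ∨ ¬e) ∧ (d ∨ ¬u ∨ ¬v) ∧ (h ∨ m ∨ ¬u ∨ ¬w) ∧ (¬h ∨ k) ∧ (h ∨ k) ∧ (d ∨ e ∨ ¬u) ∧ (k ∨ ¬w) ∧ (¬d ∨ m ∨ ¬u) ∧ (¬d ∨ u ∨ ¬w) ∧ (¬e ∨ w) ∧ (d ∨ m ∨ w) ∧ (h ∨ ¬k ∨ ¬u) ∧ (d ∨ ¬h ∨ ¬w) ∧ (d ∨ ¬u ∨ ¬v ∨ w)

Set v = True.
  then (¬e ∨ ¬v) forces e = False.
  then (d ∨ e) forces d = True.
  then (¬d ∨ e ∨ h) forces h = True.
  then (¬h ∨ k) forces k = True.
Set w = False.
  then (¬k ∨ ¬u ∨ ¬v ∨ w) forces u = False.
  then (¬m ∨ u) forces m = False.
All clauses satisfied.

v = True, w = False, h = True, d = True, k = True, u = False, e = False, m = False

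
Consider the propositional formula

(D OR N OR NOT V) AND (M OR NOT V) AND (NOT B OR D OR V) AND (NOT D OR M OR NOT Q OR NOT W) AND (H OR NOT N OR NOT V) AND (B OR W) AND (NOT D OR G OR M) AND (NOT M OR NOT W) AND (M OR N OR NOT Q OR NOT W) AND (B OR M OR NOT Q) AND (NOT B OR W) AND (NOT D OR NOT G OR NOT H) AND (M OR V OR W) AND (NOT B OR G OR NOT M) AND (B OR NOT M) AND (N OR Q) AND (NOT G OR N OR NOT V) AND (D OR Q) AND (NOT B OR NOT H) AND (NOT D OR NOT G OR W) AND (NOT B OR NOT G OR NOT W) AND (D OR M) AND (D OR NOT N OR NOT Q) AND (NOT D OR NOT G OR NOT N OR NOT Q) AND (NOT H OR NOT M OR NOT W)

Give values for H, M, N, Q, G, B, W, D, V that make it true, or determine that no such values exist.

Set H = False.
Try M = True:
  (NOT M OR NOT W) forces W = False.
  (B OR W) forces B = True.
  clause (NOT B OR W) is falsified — backtrack.
So M = False.
  then (M OR NOT V) forces V = False.
  then (M OR V OR W) forces W = True.
  then (D OR M) forces D = True.
  then (NOT D OR M OR NOT Q OR NOT W) forces Q = False.
  then (NOT D OR G OR M) forces G = True.
  then (N OR Q) forces N = True.
  then (NOT B OR NOT G OR NOT W) forces B = False.
All clauses satisfied.

H: False, M: False, N: True, Q: False, G: True, B: False, W: True, D: True, V: False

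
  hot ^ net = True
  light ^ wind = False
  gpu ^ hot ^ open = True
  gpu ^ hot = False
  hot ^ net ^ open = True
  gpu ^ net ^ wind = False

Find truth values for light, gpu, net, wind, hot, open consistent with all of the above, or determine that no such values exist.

The formula is unsatisfiable.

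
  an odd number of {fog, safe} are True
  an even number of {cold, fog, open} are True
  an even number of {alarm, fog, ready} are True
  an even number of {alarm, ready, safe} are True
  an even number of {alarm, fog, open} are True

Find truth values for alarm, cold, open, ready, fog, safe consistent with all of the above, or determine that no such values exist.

UNSATISFIABLE

Adding constraints 1, 3, 4 mod 2: every variable appears an even number of times on the left, so the left side is 0.
But the right sides sum to 1 (mod 2). 0 ≠ 1 — the system is inconsistent.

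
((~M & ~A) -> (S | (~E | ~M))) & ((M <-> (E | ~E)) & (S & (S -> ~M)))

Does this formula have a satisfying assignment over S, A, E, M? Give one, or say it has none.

The formula is unsatisfiable.

Case S = True: the formula simplifies to (M <-> (E | ~E)) & ~M.
  M = True: the conjunct ~M is False.
  M = False: simplifies to ~((E | ~E)).
    E = True: this becomes ~((True | False)) = False.
    E = False: this becomes ~((False | True)) = False.
Case S = False: the conjunct S is False.
Both cases fail — unsatisfiable.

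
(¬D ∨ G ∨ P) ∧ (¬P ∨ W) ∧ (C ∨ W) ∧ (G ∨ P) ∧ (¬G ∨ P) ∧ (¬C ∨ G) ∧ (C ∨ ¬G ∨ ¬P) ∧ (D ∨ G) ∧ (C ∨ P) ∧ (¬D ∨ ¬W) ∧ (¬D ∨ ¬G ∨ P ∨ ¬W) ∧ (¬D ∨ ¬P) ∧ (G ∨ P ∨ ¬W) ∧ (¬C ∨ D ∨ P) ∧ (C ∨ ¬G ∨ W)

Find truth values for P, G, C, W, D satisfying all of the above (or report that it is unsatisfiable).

Try P = False:
  (G ∨ P) forces G = True.
  clause (¬G ∨ P) is falsified — backtrack.
So P = True.
  then (¬P ∨ W) forces W = True.
  then (¬D ∨ ¬W) forces D = False.
  then (D ∨ G) forces G = True.
  then (C ∨ ¬G ∨ ¬P) forces C = True.
All clauses satisfied.

P: True, G: True, C: True, W: True, D: False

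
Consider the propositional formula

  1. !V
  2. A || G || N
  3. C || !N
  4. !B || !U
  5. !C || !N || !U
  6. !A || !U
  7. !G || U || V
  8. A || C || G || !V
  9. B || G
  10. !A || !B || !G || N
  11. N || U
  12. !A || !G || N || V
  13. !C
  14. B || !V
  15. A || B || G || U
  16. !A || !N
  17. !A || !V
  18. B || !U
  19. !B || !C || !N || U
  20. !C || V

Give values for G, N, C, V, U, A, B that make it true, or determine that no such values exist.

Case C = True:
  Clause (!C) is falsified — contradiction.
Case C = False:
  (!V) forces V = False.
  (C || !N) forces N = False.
  (N || U) forces U = True.
  (!B || !U) forces B = False.
  Clause (B || !U) is falsified — contradiction.
Both cases fail, so the formula is unsatisfiable.

Unsatisfiable — no assignment works.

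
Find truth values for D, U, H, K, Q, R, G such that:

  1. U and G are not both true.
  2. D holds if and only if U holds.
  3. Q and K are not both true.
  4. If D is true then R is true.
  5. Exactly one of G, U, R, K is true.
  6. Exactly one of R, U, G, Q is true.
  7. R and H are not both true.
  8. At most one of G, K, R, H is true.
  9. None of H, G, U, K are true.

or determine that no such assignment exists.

D: False, U: False, H: False, K: False, Q: False, R: True, G: False

  (1) U=F, G=F — not both ✓
  (2) D=F, U=F — same ✓
  (3) Q=F, K=F — not both ✓
  (4) D=F ⇒ R: vacuous ✓
  (5) {G, U, R, K}: 1 true — exactly one ✓
  (6) {R, U, G, Q}: 1 true — exactly one ✓
  (7) R=T, H=F — not both ✓
  (8) {G, K, R, H}: 1 true — at most one ✓
  (9) {H, G, U, K}: 0 true — none ✓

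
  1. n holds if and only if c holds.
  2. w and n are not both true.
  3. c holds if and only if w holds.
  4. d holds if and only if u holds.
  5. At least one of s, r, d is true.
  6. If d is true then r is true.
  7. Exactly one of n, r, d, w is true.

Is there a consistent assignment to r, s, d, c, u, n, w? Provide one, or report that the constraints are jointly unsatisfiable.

r=T; s=T; d=F; c=F; u=F; n=F; w=F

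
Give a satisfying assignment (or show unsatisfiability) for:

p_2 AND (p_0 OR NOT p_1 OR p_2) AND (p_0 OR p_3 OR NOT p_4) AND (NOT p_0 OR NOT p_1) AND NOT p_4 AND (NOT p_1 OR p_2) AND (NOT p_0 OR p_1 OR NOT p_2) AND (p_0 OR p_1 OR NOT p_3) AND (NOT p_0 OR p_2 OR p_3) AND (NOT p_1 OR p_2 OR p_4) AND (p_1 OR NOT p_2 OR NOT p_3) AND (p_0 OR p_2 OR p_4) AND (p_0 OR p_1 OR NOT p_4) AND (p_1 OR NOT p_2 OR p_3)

p_0: False, p_1: True, p_2: True, p_3: False, p_4: False

Unit clause (p_2) forces p_2 = True.
Unit clause (NOT p_4) forces p_4 = False.
Set p_0 = False.
Try p_1 = False:
  (p_0 OR p_1 OR NOT p_3) forces p_3 = False.
  clause (p_1 OR NOT p_2 OR p_3) is falsified — backtrack.
So p_1 = True.
Set p_3 = False.
All clauses satisfied.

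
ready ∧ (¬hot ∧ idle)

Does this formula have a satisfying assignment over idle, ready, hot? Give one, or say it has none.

idle: True, ready: True, hot: False

  ¬hot ∧ idle = True
    ¬hot = True
Both conjuncts True, so the formula holds.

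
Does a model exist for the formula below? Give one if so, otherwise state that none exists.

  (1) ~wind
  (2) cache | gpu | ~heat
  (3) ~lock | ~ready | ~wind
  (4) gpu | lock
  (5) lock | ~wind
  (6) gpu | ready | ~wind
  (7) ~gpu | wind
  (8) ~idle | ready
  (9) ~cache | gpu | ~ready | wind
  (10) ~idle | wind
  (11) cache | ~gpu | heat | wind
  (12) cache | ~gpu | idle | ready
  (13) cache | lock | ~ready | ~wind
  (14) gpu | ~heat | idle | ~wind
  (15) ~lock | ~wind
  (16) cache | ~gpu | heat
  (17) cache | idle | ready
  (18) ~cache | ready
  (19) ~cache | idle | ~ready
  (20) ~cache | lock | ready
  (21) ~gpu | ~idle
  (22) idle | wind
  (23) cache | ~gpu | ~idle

The formula is unsatisfiable.

Case idle = True:
  (~wind) forces wind = False.
  Clause (~idle | wind) is falsified — contradiction.
Case idle = False:
  (~wind) forces wind = False.
  Clause (idle | wind) is falsified — contradiction.
Both cases fail, so the formula is unsatisfiable.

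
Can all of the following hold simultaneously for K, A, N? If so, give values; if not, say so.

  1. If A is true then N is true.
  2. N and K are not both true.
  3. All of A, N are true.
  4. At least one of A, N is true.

K=F, A=T, N=T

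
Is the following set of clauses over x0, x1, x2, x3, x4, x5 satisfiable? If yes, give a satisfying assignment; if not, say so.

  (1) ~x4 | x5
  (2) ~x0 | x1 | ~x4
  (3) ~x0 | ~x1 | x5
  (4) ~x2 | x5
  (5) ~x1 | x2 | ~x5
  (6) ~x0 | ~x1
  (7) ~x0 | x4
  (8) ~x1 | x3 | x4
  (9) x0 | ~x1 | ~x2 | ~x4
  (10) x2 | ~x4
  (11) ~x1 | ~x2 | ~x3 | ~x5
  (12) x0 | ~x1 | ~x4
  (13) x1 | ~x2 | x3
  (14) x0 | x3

Try x0 = True:
  (~x0 | ~x1) forces x1 = False.
  (~x0 | x1 | ~x4) forces x4 = False.
  clause (~x0 | x4) is falsified — backtrack.
So x0 = False.
  then (x0 | x3) forces x3 = True.
Set x1 = True.
  then (x0 | ~x1 | ~x4) forces x4 = False.
Set x2 = False.
  then (~x1 | x2 | ~x5) forces x5 = False.
All clauses satisfied.

x0: False; x1: True; x2: False; x3: True; x4: False; x5: False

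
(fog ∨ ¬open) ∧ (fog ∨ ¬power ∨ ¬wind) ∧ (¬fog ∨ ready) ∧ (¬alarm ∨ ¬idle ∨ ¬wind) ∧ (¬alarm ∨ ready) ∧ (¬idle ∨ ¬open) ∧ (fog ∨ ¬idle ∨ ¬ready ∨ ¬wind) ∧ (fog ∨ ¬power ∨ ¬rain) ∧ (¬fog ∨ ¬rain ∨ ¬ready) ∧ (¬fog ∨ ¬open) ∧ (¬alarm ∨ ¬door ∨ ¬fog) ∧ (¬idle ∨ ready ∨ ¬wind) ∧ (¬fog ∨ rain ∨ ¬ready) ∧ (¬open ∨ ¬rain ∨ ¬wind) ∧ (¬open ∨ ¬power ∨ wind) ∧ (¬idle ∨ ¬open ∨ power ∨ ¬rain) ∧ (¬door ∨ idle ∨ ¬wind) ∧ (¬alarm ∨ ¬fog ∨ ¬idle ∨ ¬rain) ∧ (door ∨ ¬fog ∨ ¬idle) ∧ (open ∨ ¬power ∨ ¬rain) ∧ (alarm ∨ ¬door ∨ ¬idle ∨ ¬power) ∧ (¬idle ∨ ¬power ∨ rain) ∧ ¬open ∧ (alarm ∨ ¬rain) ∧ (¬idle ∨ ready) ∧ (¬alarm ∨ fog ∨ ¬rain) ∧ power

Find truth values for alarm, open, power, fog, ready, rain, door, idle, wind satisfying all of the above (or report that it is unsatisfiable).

alarm = False, open = False, power = True, fog = False, ready = False, rain = False, door = False, idle = False, wind = False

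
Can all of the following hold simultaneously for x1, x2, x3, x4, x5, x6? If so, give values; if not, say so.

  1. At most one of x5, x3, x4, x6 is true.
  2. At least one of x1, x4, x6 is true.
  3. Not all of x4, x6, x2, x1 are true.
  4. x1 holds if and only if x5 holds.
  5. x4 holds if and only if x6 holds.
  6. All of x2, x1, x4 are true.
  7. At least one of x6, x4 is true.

UNSATISFIABLE

Case x1 = True:
  (4) with x1=T forces x5 = True.
  (1) with x5=T forces x3 = False.
  (1) with x5=T forces x4 = False.
  Constraint (6) is violated (x4=F) — contradiction.
Case x1 = False:
  Constraint (6) is violated (x1=F) — contradiction.
Both cases fail — unsatisfiable.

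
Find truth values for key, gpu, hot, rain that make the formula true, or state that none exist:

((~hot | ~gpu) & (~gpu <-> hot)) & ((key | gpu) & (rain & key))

key: True, gpu: False, hot: True, rain: True

  (~hot | ~gpu) & (~gpu <-> hot) = True
    ~hot | ~gpu = True
      ~hot = False
      ~gpu = True
    ~gpu <-> hot = True
      ~gpu = True
  (key | gpu) & (rain & key) = True
    key | gpu = True
    rain & key = True
Both conjuncts True, so the formula holds.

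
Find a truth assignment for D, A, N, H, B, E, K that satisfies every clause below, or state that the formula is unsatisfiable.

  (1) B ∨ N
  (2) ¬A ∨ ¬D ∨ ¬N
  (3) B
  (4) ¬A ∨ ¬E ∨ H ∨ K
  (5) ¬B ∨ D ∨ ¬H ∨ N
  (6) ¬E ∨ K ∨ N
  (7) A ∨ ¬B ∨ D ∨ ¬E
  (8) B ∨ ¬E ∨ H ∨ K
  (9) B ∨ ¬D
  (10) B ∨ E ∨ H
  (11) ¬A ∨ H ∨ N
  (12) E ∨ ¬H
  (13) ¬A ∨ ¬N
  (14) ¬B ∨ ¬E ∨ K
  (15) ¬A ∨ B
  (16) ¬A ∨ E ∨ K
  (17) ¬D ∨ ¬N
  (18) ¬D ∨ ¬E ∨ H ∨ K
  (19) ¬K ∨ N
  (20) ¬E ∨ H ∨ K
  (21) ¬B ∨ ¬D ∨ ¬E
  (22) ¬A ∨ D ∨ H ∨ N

Unit clause (B) forces B = True.
Set D = False.
Try A = True:
  (¬A ∨ ¬N) forces N = False.
  (¬B ∨ D ∨ ¬H ∨ N) forces H = False.
  clause (¬A ∨ H ∨ N) is falsified — backtrack.
So A = False.
  then (A ∨ ¬B ∨ D ∨ ¬E) forces E = False.
  then (E ∨ ¬H) forces H = False.
Set N = True.
Set K = False.
All clauses satisfied.

D = False, A = False, N = True, H = False, B = True, E = False, K = False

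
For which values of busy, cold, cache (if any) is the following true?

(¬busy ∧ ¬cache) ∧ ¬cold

busy: False; cold: False; cache: False

  ¬busy ∧ ¬cache = True
    ¬busy = True
    ¬cache = True
  ¬cold = True
Both conjuncts True, so the formula holds.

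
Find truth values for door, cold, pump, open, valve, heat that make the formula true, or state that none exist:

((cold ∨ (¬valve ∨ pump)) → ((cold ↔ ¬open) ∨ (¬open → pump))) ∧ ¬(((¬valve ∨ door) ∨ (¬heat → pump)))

door: False, cold: True, pump: False, open: True, valve: True, heat: False

  (cold ∨ (¬valve ∨ pump)) → ((cold ↔ ¬open) ∨ (¬open → pump)) = True
    cold ∨ (¬valve ∨ pump) = True
      ¬valve ∨ pump = False
        ¬valve = False
    (cold ↔ ¬open) ∨ (¬open → pump) = True
      cold ↔ ¬open = False
        ¬open = False
      ¬open → pump = True
        ¬open = False
  ¬(((¬valve ∨ door) ∨ (¬heat → pump))) = True
    (¬valve ∨ door) ∨ (¬heat → pump) = False
      ¬valve ∨ door = False
        ¬valve = False
      ¬heat → pump = False
        ¬heat = True
Both conjuncts True, so the formula holds.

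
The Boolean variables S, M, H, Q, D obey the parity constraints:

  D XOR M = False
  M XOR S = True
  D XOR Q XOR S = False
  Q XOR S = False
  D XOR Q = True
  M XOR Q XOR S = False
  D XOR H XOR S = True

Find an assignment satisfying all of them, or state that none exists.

S: True, M: False, H: False, Q: True, D: False

D XOR M = F XOR F = False ✓
M XOR S = F XOR T = True ✓
D XOR Q XOR S = F XOR T XOR T = False ✓
Q XOR S = T XOR T = False ✓
D XOR Q = F XOR T = True ✓
M XOR Q XOR S = F XOR T XOR T = False ✓
D XOR H XOR S = F XOR F XOR T = True ✓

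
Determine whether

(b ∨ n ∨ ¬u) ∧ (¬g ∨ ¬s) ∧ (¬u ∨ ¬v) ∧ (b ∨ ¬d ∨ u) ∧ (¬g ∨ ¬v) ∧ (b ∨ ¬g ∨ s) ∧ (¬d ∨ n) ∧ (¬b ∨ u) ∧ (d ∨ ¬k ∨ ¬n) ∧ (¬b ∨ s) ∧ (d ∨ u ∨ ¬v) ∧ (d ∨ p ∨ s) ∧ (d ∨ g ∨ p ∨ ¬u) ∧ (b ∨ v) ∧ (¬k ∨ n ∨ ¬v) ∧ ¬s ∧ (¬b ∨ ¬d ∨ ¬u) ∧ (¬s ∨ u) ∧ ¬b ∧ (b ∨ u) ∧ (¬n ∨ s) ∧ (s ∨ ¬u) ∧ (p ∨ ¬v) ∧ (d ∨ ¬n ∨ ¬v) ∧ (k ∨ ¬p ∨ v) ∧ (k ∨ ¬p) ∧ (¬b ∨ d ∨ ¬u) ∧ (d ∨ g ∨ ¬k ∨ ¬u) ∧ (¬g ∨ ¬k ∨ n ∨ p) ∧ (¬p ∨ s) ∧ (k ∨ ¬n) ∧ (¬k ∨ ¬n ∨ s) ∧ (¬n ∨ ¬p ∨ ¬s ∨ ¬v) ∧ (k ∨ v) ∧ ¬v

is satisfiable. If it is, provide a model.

Case b = True:
  Clause (¬b) is falsified — contradiction.
Case b = False:
  (b ∨ v) forces v = True.
  Clause (¬v) is falsified — contradiction.
Both cases fail, so the formula is unsatisfiable.

No satisfying assignment exists.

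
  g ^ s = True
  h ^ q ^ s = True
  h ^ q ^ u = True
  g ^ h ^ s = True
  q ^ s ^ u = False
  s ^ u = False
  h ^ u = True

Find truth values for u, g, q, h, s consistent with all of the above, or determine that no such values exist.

u = True, g = False, q = False, h = False, s = True

g ^ s = F ^ T = True ✓
h ^ q ^ s = F ^ F ^ T = True ✓
h ^ q ^ u = F ^ F ^ T = True ✓
g ^ h ^ s = F ^ F ^ T = True ✓
q ^ s ^ u = F ^ T ^ T = False ✓
s ^ u = T ^ T = False ✓
h ^ u = F ^ T = True ✓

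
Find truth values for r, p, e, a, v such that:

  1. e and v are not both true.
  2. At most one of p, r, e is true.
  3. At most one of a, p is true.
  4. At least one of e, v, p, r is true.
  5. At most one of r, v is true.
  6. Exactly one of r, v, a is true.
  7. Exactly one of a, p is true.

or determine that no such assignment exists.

r: False; p: False; e: True; a: True; v: False

  (1) e=T, v=F — not both ✓
  (2) {p, r, e}: 1 true — at most one ✓
  (3) {a, p}: 1 true — at most one ✓
  (4) {e, v, p, r}: 1 true — at least one ✓
  (5) {r, v}: 0 true — at most one ✓
  (6) {r, v, a}: 1 true — exactly one ✓
  (7) {a, p}: 1 true — exactly one ✓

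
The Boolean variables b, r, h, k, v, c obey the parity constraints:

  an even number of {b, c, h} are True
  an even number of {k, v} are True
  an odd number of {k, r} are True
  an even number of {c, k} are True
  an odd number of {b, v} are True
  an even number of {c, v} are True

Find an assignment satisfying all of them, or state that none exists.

b = False; r = False; h = True; k = True; v = True; c = True

{b, c, h}: 2 true → even ✓
{k, v}: 2 true → even ✓
{k, r}: 1 true → odd ✓
{c, k}: 2 true → even ✓
{b, v}: 1 true → odd ✓
{c, v}: 2 true → even ✓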